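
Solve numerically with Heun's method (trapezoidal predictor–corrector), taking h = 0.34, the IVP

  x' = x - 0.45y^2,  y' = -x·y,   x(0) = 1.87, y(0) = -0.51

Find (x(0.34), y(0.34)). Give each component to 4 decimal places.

Heun on (x,y): k1 = f(t_n, state_n); k2 = f(t_n + h, state_n + h·k1); state_{n+1} = state_n + (h/2)·(k1 + k2).
0.000000: (1.870000, -0.510000)
  k1 = (1.752955, 0.953700)
  predictor → (2.466005, -0.185742)
  k2 = (2.450480, 0.458041)
  → (2.584584, -0.270004)
(x(0.34), y(0.34)) ≈ (2.5846, -0.2700)

2.5846, -0.2700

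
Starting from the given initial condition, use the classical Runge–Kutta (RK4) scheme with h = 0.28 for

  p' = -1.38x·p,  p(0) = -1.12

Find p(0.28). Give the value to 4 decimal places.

-1.0610

RK4: k1 = f(x_n, p_n); k2 = f(x_n + h/2, p_n + (h/2)·k1); k3 = f(x_n + h/2, p_n + (h/2)·k2); k4 = f(x_n + h, p_n + h·k3); p_{n+1} = p_n + (h/6)·(k1 + 2k2 + 2k3 + k4).
x=0.000000, p=-1.120000:
  k1 = f(0.000000, -1.120000) = 0.000000
  k2 = f(0.140000, -1.120000) = 0.216384
  k3 = f(0.140000, -1.089706) = 0.210531
  k4 = f(0.280000, -1.061051) = 0.409990
  p ← -1.120000 + (0.28/6)·(k1 + 2k2 + 2k3 + k4) = -1.061022
p(0.28) ≈ -1.0610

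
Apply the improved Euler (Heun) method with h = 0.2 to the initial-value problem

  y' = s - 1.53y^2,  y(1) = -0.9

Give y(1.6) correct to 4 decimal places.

-0.9456

Heun: k1 = f(s_n, y_n); k2 = f(s_n + h, y_n + h·k1); y_{n+1} = y_n + (h/2)·(k1 + k2).
s=1.000000, y=-0.900000:
  k1 = f(1.000000, -0.900000) = -0.239300
  k2 = f(1.200000, -0.947860) = -0.174611
  y ← -0.900000 + (0.2/2)·(-0.239300 + (-0.174611)) = -0.941391
s=1.200000, y=-0.941391:
  k1 = f(1.200000, -0.941391) = -0.155912
  k2 = f(1.400000, -0.972574) = -0.047226
  y ← -0.941391 + (0.2/2)·(-0.155912 + (-0.047226)) = -0.961705
s=1.400000, y=-0.961705:
  k1 = f(1.400000, -0.961705) = -0.015061
  k2 = f(1.600000, -0.964717) = 0.176061
  y ← -0.961705 + (0.2/2)·(-0.015061 + 0.176061) = -0.945605
y(1.6) ≈ -0.9456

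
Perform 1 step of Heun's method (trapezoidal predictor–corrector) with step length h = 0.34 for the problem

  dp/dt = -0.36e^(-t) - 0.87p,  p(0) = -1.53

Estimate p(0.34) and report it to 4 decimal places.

Heun: k1 = f(t_n, p_n); k2 = f(t_n + h, p_n + h·k1); p_{n+1} = p_n + (h/2)·(k1 + k2).
t=0.000000, p=-1.530000:
  k1 = f(0.000000, -1.530000) = 0.971100
  k2 = f(0.340000, -1.199826) = 0.787611
  p ← -1.530000 + (0.34/2)·(0.971100 + 0.787611) = -1.231019
p(0.34) ≈ -1.2310

-1.2310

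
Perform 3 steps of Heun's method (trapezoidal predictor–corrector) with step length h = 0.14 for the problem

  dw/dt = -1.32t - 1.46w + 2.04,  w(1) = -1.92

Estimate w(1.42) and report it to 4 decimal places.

-0.9179

Heun: k1 = f(t_n, w_n); k2 = f(t_n + h, w_n + h·k1); w_{n+1} = w_n + (h/2)·(k1 + k2).
t=1.000000, w=-1.920000:
  k1 = f(1.000000, -1.920000) = 3.523200
  k2 = f(1.140000, -1.426752) = 2.618258
  w ← -1.920000 + (0.14/2)·(3.523200 + 2.618258) = -1.490098
t=1.140000, w=-1.490098:
  k1 = f(1.140000, -1.490098) = 2.710743
  k2 = f(1.280000, -1.110594) = 1.971867
  w ← -1.490098 + (0.14/2)·(2.710743 + 1.971867) = -1.162315
t=1.280000, w=-1.162315:
  k1 = f(1.280000, -1.162315) = 2.047380
  k2 = f(1.420000, -0.875682) = 1.444096
  w ← -1.162315 + (0.14/2)·(2.047380 + 1.444096) = -0.917912
w(1.42) ≈ -0.9179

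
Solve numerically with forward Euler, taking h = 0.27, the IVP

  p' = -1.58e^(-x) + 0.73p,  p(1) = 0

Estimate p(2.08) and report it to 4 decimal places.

-0.6202

Euler: p_{n+1} = p_n + h·f(x_n, p_n).
x=1.000000, p=0.000000: f=-0.581250 → p ← 0.000000 + 0.27·(-0.581250) = -0.156937
x=1.270000, p=-0.156937: f=-0.558278 → p ← -0.156937 + 0.27·(-0.558278) = -0.307672
x=1.540000, p=-0.307672: f=-0.563323 → p ← -0.307672 + 0.27·(-0.563323) = -0.459770
x=1.810000, p=-0.459770: f=-0.594205 → p ← -0.459770 + 0.27·(-0.594205) = -0.620205
p(2.08) ≈ -0.6202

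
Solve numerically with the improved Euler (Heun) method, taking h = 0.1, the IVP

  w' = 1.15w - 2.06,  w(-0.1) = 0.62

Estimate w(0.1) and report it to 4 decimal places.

0.3178

Heun: k1 = f(x_n, w_n); k2 = f(x_n + h, w_n + h·k1); w_{n+1} = w_n + (h/2)·(k1 + k2).
x=-0.100000, w=0.620000:
  k1 = f(-0.100000, 0.620000) = -1.347000
  k2 = f(0.000000, 0.485300) = -1.501905
  w ← 0.620000 + (0.1/2)·(-1.347000 + (-1.501905)) = 0.477555
x=0.000000, w=0.477555:
  k1 = f(0.000000, 0.477555) = -1.510812
  k2 = f(0.100000, 0.326474) = -1.684555
  w ← 0.477555 + (0.1/2)·(-1.510812 + (-1.684555)) = 0.317786
w(0.1) ≈ 0.3178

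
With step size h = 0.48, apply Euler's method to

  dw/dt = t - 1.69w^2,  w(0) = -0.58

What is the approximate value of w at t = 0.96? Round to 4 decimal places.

-1.2126

Euler: w_{n+1} = w_n + h·f(t_n, w_n).
t=0.000000, w=-0.580000: f=-0.568516 → w ← -0.580000 + 0.48·(-0.568516) = -0.852888
t=0.480000, w=-0.852888: f=-0.749335 → w ← -0.852888 + 0.48·(-0.749335) = -1.212569
w(0.96) ≈ -1.2126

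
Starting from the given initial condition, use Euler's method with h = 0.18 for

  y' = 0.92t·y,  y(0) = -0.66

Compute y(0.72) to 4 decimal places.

Euler: y_{n+1} = y_n + h·f(t_n, y_n).
t=0.000000, y=-0.660000: f=0.000000 → y ← -0.660000 + 0.18·0.000000 = -0.660000
t=0.180000, y=-0.660000: f=-0.109296 → y ← -0.660000 + 0.18·(-0.109296) = -0.679673
t=0.360000, y=-0.679673: f=-0.225108 → y ← -0.679673 + 0.18·(-0.225108) = -0.720193
t=0.540000, y=-0.720193: f=-0.357792 → y ← -0.720193 + 0.18·(-0.357792) = -0.784595
y(0.72) ≈ -0.7846

-0.7846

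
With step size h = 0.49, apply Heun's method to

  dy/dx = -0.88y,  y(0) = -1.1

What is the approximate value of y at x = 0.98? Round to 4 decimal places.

Heun: k1 = f(x_n, y_n); k2 = f(x_n + h, y_n + h·k1); y_{n+1} = y_n + (h/2)·(k1 + k2).
x=0.000000, y=-1.100000:
  k1 = f(0.000000, -1.100000) = 0.968000
  k2 = f(0.490000, -0.625680) = 0.550598
  y ← -1.100000 + (0.49/2)·(0.968000 + 0.550598) = -0.727943
x=0.490000, y=-0.727943:
  k1 = f(0.490000, -0.727943) = 0.640590
  k2 = f(0.980000, -0.414054) = 0.364368
  y ← -0.727943 + (0.49/2)·(0.640590 + 0.364368) = -0.481729
y(0.98) ≈ -0.4817

-0.4817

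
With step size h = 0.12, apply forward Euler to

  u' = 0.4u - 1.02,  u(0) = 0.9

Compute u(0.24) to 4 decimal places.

0.7378

Euler: u_{n+1} = u_n + h·f(x_n, u_n).
x=0.000000, u=0.900000: f=-0.660000 → u ← 0.900000 + 0.12·(-0.660000) = 0.820800
x=0.120000, u=0.820800: f=-0.691680 → u ← 0.820800 + 0.12·(-0.691680) = 0.737798
u(0.24) ≈ 0.7378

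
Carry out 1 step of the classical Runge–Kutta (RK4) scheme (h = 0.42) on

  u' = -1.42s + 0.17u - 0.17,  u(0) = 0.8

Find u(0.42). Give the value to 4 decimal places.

RK4: k1 = f(s_n, u_n); k2 = f(s_n + h/2, u_n + (h/2)·k1); k3 = f(s_n + h/2, u_n + (h/2)·k2); k4 = f(s_n + h, u_n + h·k3); u_{n+1} = u_n + (h/6)·(k1 + 2k2 + 2k3 + k4).
s=0.000000, u=0.800000:
  k1 = f(0.000000, 0.800000) = -0.034000
  k2 = f(0.210000, 0.792860) = -0.333414
  k3 = f(0.210000, 0.729983) = -0.344103
  k4 = f(0.420000, 0.655477) = -0.654969
  u ← 0.800000 + (0.42/6)·(k1 + 2k2 + 2k3 + k4) = 0.656920
u(0.42) ≈ 0.6569

0.6569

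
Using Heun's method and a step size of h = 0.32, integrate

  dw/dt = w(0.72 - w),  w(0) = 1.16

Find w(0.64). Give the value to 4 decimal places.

0.9509

Heun: k1 = f(t_n, w_n); k2 = f(t_n + h, w_n + h·k1); w_{n+1} = w_n + (h/2)·(k1 + k2).
t=0.000000, w=1.160000:
  k1 = f(0.000000, 1.160000) = -0.510400
  k2 = f(0.320000, 0.996672) = -0.275751
  w ← 1.160000 + (0.32/2)·(-0.510400 + (-0.275751)) = 1.034216
t=0.320000, w=1.034216:
  k1 = f(0.320000, 1.034216) = -0.324967
  k2 = f(0.640000, 0.930226) = -0.195558
  w ← 1.034216 + (0.32/2)·(-0.324967 + (-0.195558)) = 0.950932
w(0.64) ≈ 0.9509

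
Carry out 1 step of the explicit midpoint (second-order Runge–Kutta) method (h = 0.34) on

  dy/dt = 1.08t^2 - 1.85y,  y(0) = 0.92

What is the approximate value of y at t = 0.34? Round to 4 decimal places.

0.5339

Midpoint: k1 = f(t_n, y_n); k2 = f(t_n + h/2, y_n + (h/2)·k1); y_{n+1} = y_n + h·k2.
t=0.000000, y=0.920000:
  k1 = f(0.000000, 0.920000) = -1.702000
  k2 = f(0.170000, 0.630660) = -1.135509
  y ← 0.920000 + 0.34·(-1.135509) = 0.533927
y(0.34) ≈ 0.5339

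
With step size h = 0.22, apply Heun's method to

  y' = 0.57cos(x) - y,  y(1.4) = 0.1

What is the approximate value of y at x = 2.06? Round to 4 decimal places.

Heun: k1 = f(x_n, y_n); k2 = f(x_n + h, y_n + h·k1); y_{n+1} = y_n + (h/2)·(k1 + k2).
x=1.400000, y=0.100000:
  k1 = f(1.400000, 0.100000) = -0.003119
  k2 = f(1.620000, 0.099314) = -0.127349
  y ← 0.100000 + (0.22/2)·(-0.003119 + (-0.127349)) = 0.085649
x=1.620000, y=0.085649:
  k1 = f(1.620000, 0.085649) = -0.113683
  k2 = f(1.840000, 0.060638) = -0.212238
  y ← 0.085649 + (0.22/2)·(-0.113683 + (-0.212238)) = 0.049797
x=1.840000, y=0.049797:
  k1 = f(1.840000, 0.049797) = -0.201397
  k2 = f(2.060000, 0.005490) = -0.273346
  y ← 0.049797 + (0.22/2)·(-0.201397 + (-0.273346)) = -0.002424
y(2.06) ≈ -0.0024

-0.0024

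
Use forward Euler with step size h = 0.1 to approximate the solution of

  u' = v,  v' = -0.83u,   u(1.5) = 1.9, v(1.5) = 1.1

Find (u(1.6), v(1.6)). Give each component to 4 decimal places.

Euler on (u,v): u_{n+1} = u_n + h·u', v_{n+1} = v_n + h·v'.
1.500000: (1.900000, 1.100000); f=(1.100000, -1.577000) → (2.010000, 0.942300)
(u(1.6), v(1.6)) ≈ (2.0100, 0.9423)

2.0100, 0.9423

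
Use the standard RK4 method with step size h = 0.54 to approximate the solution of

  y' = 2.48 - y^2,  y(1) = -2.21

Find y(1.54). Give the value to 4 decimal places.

-11.7427

RK4: k1 = f(x_n, y_n); k2 = f(x_n + h/2, y_n + (h/2)·k1); k3 = f(x_n + h/2, y_n + (h/2)·k2); k4 = f(x_n + h, y_n + h·k3); y_{n+1} = y_n + (h/6)·(k1 + 2k2 + 2k3 + k4).
x=1.000000, y=-2.210000:
  k1 = f(1.000000, -2.210000) = -2.404100
  k2 = f(1.270000, -2.859107) = -5.694493
  k3 = f(1.270000, -3.747513) = -11.563854
  k4 = f(1.540000, -8.454481) = -68.998253
  y ← -2.210000 + (0.54/6)·(k1 + 2k2 + 2k3 + k4) = -11.742714
y(1.54) ≈ -11.7427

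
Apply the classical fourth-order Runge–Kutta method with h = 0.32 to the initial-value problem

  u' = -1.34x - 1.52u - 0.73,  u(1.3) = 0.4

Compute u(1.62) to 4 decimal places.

RK4: k1 = f(x_n, u_n); k2 = f(x_n + h/2, u_n + (h/2)·k1); k3 = f(x_n + h/2, u_n + (h/2)·k2); k4 = f(x_n + h, u_n + h·k3); u_{n+1} = u_n + (h/6)·(k1 + 2k2 + 2k3 + k4).
x=1.300000, u=0.400000:
  k1 = f(1.300000, 0.400000) = -3.080000
  k2 = f(1.460000, -0.092800) = -2.545344
  k3 = f(1.460000, -0.007255) = -2.675372
  k4 = f(1.620000, -0.456119) = -2.207499
  u ← 0.400000 + (0.32/6)·(k1 + 2k2 + 2k3 + k4) = -0.438876
u(1.62) ≈ -0.4389

-0.4389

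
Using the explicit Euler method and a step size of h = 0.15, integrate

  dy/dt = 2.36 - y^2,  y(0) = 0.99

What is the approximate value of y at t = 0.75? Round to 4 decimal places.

Euler: y_{n+1} = y_n + h·f(t_n, y_n).
t=0.000000, y=0.990000: f=1.379900 → y ← 0.990000 + 0.15·1.379900 = 1.196985
t=0.150000, y=1.196985: f=0.927227 → y ← 1.196985 + 0.15·0.927227 = 1.336069
t=0.300000, y=1.336069: f=0.574920 → y ← 1.336069 + 0.15·0.574920 = 1.422307
t=0.450000, y=1.422307: f=0.337043 → y ← 1.422307 + 0.15·0.337043 = 1.472863
t=0.600000, y=1.472863: f=0.190673 → y ← 1.472863 + 0.15·0.190673 = 1.501464
y(0.75) ≈ 1.5015

1.5015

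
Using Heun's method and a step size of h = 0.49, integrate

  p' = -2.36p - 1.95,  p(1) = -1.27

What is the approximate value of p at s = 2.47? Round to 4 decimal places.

Heun: k1 = f(s_n, p_n); k2 = f(s_n + h, p_n + h·k1); p_{n+1} = p_n + (h/2)·(k1 + k2).
s=1.000000, p=-1.270000:
  k1 = f(1.000000, -1.270000) = 1.047200
  k2 = f(1.490000, -0.756872) = -0.163782
  p ← -1.270000 + (0.49/2)·(1.047200 + (-0.163782)) = -1.053563
s=1.490000, p=-1.053563:
  k1 = f(1.490000, -1.053563) = 0.536408
  k2 = f(1.980000, -0.790723) = -0.083894
  p ← -1.053563 + (0.49/2)·(0.536408 + (-0.083894)) = -0.942697
s=1.980000, p=-0.942697:
  k1 = f(1.980000, -0.942697) = 0.274764
  k2 = f(2.470000, -0.808062) = -0.042973
  p ← -0.942697 + (0.49/2)·(0.274764 + (-0.042973)) = -0.885908
p(2.47) ≈ -0.8859

-0.8859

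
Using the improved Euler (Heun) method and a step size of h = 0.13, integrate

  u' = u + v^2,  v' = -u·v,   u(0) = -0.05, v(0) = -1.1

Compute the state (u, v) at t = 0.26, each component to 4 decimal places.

Heun on (u,v): k1 = f(t_n, state_n); k2 = f(t_n + h, state_n + h·k1); state_{n+1} = state_n + (h/2)·(k1 + k2).
0.000000: (-0.050000, -1.100000)
  k1 = (1.160000, -0.055000)
  predictor → (0.100800, -1.107150)
  k2 = (1.326581, 0.111601)
  → (0.111628, -1.096321)
0.130000: (0.111628, -1.096321)
  k1 = (1.313547, 0.122380)
  predictor → (0.282389, -1.080412)
  k2 = (1.449678, 0.305096)
  → (0.291237, -1.068535)
(u(0.26), v(0.26)) ≈ (0.2912, -1.0685)

0.2912, -1.0685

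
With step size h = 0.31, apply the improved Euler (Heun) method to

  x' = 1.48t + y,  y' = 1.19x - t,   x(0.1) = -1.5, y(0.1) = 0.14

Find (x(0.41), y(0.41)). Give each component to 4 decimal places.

-1.4302, -0.4759

Heun on (x,y): k1 = f(t_n, state_n); k2 = f(t_n + h, state_n + h·k1); state_{n+1} = state_n + (h/2)·(k1 + k2).
0.100000: (-1.500000, 0.140000)
  k1 = (0.288000, -1.885000)
  predictor → (-1.410720, -0.444350)
  k2 = (0.162450, -2.088757)
  → (-1.430180, -0.475932)
(x(0.41), y(0.41)) ≈ (-1.4302, -0.4759)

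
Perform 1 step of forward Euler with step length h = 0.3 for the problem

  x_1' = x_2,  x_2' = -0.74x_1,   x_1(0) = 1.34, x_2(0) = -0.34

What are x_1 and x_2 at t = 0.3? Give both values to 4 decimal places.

Euler on (x_1,x_2): x_1_{n+1} = x_1_n + h·x_1', x_2_{n+1} = x_2_n + h·x_2'.
0.000000: (1.340000, -0.340000); f=(-0.340000, -0.991600) → (1.238000, -0.637480)
(x_1(0.3), x_2(0.3)) ≈ (1.2380, -0.6375)

1.2380, -0.6375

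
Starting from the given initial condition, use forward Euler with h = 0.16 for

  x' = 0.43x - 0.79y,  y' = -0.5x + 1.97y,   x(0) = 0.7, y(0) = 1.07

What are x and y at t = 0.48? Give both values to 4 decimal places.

Euler on (x,y): x_{n+1} = x_n + h·x', y_{n+1} = y_n + h·y'.
0.000000: (0.700000, 1.070000); f=(-0.544300, 1.757900) → (0.612912, 1.351264)
0.160000: (0.612912, 1.351264); f=(-0.803946, 2.355534) → (0.484281, 1.728149)
0.320000: (0.484281, 1.728149); f=(-1.156997, 3.162314) → (0.299161, 2.234120)
(x(0.48), y(0.48)) ≈ (0.2992, 2.2341)

0.2992, 2.2341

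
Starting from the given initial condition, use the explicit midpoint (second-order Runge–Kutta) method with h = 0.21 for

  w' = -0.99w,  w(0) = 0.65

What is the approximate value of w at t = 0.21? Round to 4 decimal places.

Midpoint: k1 = f(t_n, w_n); k2 = f(t_n + h/2, w_n + (h/2)·k1); w_{n+1} = w_n + h·k2.
t=0.000000, w=0.650000:
  k1 = f(0.000000, 0.650000) = -0.643500
  k2 = f(0.105000, 0.582433) = -0.576608
  w ← 0.650000 + 0.21·(-0.576608) = 0.528912
w(0.21) ≈ 0.5289

0.5289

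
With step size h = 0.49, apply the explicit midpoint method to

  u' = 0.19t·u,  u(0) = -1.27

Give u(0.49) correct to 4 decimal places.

Midpoint: k1 = f(t_n, u_n); k2 = f(t_n + h/2, u_n + (h/2)·k1); u_{n+1} = u_n + h·k2.
t=0.000000, u=-1.270000:
  k1 = f(0.000000, -1.270000) = 0.000000
  k2 = f(0.245000, -1.270000) = -0.059119
  u ← -1.270000 + 0.49·(-0.059119) = -1.298968
u(0.49) ≈ -1.2990

-1.2990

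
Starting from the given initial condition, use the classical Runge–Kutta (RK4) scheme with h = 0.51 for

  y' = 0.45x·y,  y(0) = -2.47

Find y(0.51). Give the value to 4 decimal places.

-2.6189

RK4: k1 = f(x_n, y_n); k2 = f(x_n + h/2, y_n + (h/2)·k1); k3 = f(x_n + h/2, y_n + (h/2)·k2); k4 = f(x_n + h, y_n + h·k3); y_{n+1} = y_n + (h/6)·(k1 + 2k2 + 2k3 + k4).
x=0.000000, y=-2.470000:
  k1 = f(0.000000, -2.470000) = 0.000000
  k2 = f(0.255000, -2.470000) = -0.283433
  k3 = f(0.255000, -2.542275) = -0.291726
  k4 = f(0.510000, -2.618780) = -0.601010
  y ← -2.470000 + (0.51/6)·(k1 + 2k2 + 2k3 + k4) = -2.618863
y(0.51) ≈ -2.6189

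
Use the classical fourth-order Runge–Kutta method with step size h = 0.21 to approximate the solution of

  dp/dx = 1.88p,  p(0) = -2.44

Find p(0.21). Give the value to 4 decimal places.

RK4: k1 = f(x_n, p_n); k2 = f(x_n + h/2, p_n + (h/2)·k1); k3 = f(x_n + h/2, p_n + (h/2)·k2); k4 = f(x_n + h, p_n + h·k3); p_{n+1} = p_n + (h/6)·(k1 + 2k2 + 2k3 + k4).
x=0.000000, p=-2.440000:
  k1 = f(0.000000, -2.440000) = -4.587200
  k2 = f(0.105000, -2.921656) = -5.492713
  k3 = f(0.105000, -3.016735) = -5.671462
  k4 = f(0.210000, -3.631007) = -6.826293
  p ← -2.440000 + (0.21/6)·(k1 + 2k2 + 2k3 + k4) = -3.620964
p(0.21) ≈ -3.6210

-3.6210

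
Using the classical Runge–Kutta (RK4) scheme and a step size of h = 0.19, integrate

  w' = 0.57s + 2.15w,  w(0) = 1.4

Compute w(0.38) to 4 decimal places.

RK4: k1 = f(s_n, w_n); k2 = f(s_n + h/2, w_n + (h/2)·k1); k3 = f(s_n + h/2, w_n + (h/2)·k2); k4 = f(s_n + h, w_n + h·k3); w_{n+1} = w_n + (h/6)·(k1 + 2k2 + 2k3 + k4).
s=0.000000, w=1.400000:
  k1 = f(0.000000, 1.400000) = 3.010000
  k2 = f(0.095000, 1.685950) = 3.678942
  k3 = f(0.095000, 1.749500) = 3.815574
  k4 = f(0.190000, 2.124959) = 4.676962
  w ← 1.400000 + (0.19/6)·(k1 + 2k2 + 2k3 + k4) = 2.118073
s=0.190000, w=2.118073:
  k1 = f(0.190000, 2.118073) = 4.662157
  k2 = f(0.285000, 2.560978) = 5.668553
  k3 = f(0.285000, 2.656586) = 5.874109
  k4 = f(0.380000, 3.234154) = 7.170031
  w ← 2.118073 + (0.19/6)·(k1 + 2k2 + 2k3 + k4) = 3.223794
w(0.38) ≈ 3.2238

3.2238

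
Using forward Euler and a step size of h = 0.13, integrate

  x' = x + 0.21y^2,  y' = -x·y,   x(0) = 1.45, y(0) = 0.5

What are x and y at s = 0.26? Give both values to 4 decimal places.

1.8637, 0.3190

Euler on (x,y): x_{n+1} = x_n + h·x', y_{n+1} = y_n + h·y'.
0.000000: (1.450000, 0.500000); f=(1.502500, -0.725000) → (1.645325, 0.405750)
0.130000: (1.645325, 0.405750); f=(1.679898, -0.667591) → (1.863712, 0.318963)
(x(0.26), y(0.26)) ≈ (1.8637, 0.3190)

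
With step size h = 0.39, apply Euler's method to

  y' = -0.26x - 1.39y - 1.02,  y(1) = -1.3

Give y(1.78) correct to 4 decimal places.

-1.0399

Euler: y_{n+1} = y_n + h·f(x_n, y_n).
x=1.000000, y=-1.300000: f=0.527000 → y ← -1.300000 + 0.39·0.527000 = -1.094470
x=1.390000, y=-1.094470: f=0.139913 → y ← -1.094470 + 0.39·0.139913 = -1.039904
y(1.78) ≈ -1.0399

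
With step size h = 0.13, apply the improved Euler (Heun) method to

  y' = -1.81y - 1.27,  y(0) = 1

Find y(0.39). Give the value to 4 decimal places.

Heun: k1 = f(x_n, y_n); k2 = f(x_n + h, y_n + h·k1); y_{n+1} = y_n + (h/2)·(k1 + k2).
x=0.000000, y=1.000000:
  k1 = f(0.000000, 1.000000) = -3.080000
  k2 = f(0.130000, 0.599600) = -2.355276
  y ← 1.000000 + (0.13/2)·(-3.080000 + (-2.355276)) = 0.646707
x=0.130000, y=0.646707:
  k1 = f(0.130000, 0.646707) = -2.440540
  k2 = f(0.260000, 0.329437) = -1.866281
  y ← 0.646707 + (0.13/2)·(-2.440540 + (-1.866281)) = 0.366764
x=0.260000, y=0.366764:
  k1 = f(0.260000, 0.366764) = -1.933842
  k2 = f(0.390000, 0.115364) = -1.478809
  y ← 0.366764 + (0.13/2)·(-1.933842 + (-1.478809)) = 0.144941
y(0.39) ≈ 0.1449

0.1449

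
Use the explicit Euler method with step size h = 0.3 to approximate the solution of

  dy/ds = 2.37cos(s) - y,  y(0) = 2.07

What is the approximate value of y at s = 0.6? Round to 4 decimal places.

Euler: y_{n+1} = y_n + h·f(s_n, y_n).
s=0.000000, y=2.070000: f=0.300000 → y ← 2.070000 + 0.3·0.300000 = 2.160000
s=0.300000, y=2.160000: f=0.104147 → y ← 2.160000 + 0.3·0.104147 = 2.191244
y(0.6) ≈ 2.1912

2.1912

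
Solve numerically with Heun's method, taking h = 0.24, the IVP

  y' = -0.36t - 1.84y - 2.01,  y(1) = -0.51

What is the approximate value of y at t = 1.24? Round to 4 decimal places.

-0.7881

Heun: k1 = f(t_n, y_n); k2 = f(t_n + h, y_n + h·k1); y_{n+1} = y_n + (h/2)·(k1 + k2).
t=1.000000, y=-0.510000:
  k1 = f(1.000000, -0.510000) = -1.431600
  k2 = f(1.240000, -0.853584) = -0.885805
  y ← -0.510000 + (0.24/2)·(-1.431600 + (-0.885805)) = -0.788089
y(1.24) ≈ -0.7881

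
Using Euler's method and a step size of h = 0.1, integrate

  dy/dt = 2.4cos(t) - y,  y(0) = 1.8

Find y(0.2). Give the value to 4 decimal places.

Euler: y_{n+1} = y_n + h·f(t_n, y_n).
t=0.000000, y=1.800000: f=0.600000 → y ← 1.800000 + 0.1·0.600000 = 1.860000
t=0.100000, y=1.860000: f=0.528010 → y ← 1.860000 + 0.1·0.528010 = 1.912801
y(0.2) ≈ 1.9128

1.9128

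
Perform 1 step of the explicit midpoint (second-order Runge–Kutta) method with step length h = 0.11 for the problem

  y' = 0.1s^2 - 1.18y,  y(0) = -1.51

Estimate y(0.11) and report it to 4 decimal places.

Midpoint: k1 = f(s_n, y_n); k2 = f(s_n + h/2, y_n + (h/2)·k1); y_{n+1} = y_n + h·k2.
s=0.000000, y=-1.510000:
  k1 = f(0.000000, -1.510000) = 1.781800
  k2 = f(0.055000, -1.412001) = 1.666464
  y ← -1.510000 + 0.11·1.666464 = -1.326689
y(0.11) ≈ -1.3267

-1.3267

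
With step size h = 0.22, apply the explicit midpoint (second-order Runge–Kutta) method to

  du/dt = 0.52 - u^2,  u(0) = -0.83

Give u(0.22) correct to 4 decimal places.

-0.8740

Midpoint: k1 = f(t_n, u_n); k2 = f(t_n + h/2, u_n + (h/2)·k1); u_{n+1} = u_n + h·k2.
t=0.000000, u=-0.830000:
  k1 = f(0.000000, -0.830000) = -0.168900
  k2 = f(0.110000, -0.848579) = -0.200086
  u ← -0.830000 + 0.22·(-0.200086) = -0.874019
u(0.22) ≈ -0.8740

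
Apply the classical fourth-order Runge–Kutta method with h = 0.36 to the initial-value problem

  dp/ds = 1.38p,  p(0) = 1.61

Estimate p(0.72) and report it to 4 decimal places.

RK4: k1 = f(s_n, p_n); k2 = f(s_n + h/2, p_n + (h/2)·k1); k3 = f(s_n + h/2, p_n + (h/2)·k2); k4 = f(s_n + h, p_n + h·k3); p_{n+1} = p_n + (h/6)·(k1 + 2k2 + 2k3 + k4).
s=0.000000, p=1.610000:
  k1 = f(0.000000, 1.610000) = 2.221800
  k2 = f(0.180000, 2.009924) = 2.773695
  k3 = f(0.180000, 2.109265) = 2.910786
  k4 = f(0.360000, 2.657883) = 3.667878
  p ← 1.610000 + (0.36/6)·(k1 + 2k2 + 2k3 + k4) = 2.645518
s=0.360000, p=2.645518:
  k1 = f(0.360000, 2.645518) = 3.650815
  k2 = f(0.540000, 3.302665) = 4.557678
  k3 = f(0.540000, 3.465900) = 4.782943
  k4 = f(0.720000, 4.367378) = 6.026981
  p ← 2.645518 + (0.36/6)·(k1 + 2k2 + 2k3 + k4) = 4.347061
p(0.72) ≈ 4.3471

4.3471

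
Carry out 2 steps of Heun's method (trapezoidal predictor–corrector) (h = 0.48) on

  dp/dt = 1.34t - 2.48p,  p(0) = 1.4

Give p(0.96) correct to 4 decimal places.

0.7352

Heun: k1 = f(t_n, p_n); k2 = f(t_n + h, p_n + h·k1); p_{n+1} = p_n + (h/2)·(k1 + k2).
t=0.000000, p=1.400000:
  k1 = f(0.000000, 1.400000) = -3.472000
  k2 = f(0.480000, -0.266560) = 1.304269
  p ← 1.400000 + (0.48/2)·(-3.472000 + 1.304269) = 0.879745
t=0.480000, p=0.879745:
  k1 = f(0.480000, 0.879745) = -1.538566
  k2 = f(0.960000, 0.141233) = 0.936143
  p ← 0.879745 + (0.48/2)·(-1.538566 + 0.936143) = 0.735163
p(0.96) ≈ 0.7352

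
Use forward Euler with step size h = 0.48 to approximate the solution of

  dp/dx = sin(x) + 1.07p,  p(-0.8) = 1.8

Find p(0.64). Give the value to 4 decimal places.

5.3008

Euler: p_{n+1} = p_n + h·f(x_n, p_n).
x=-0.800000, p=1.800000: f=1.208644 → p ← 1.800000 + 0.48·1.208644 = 2.380149
x=-0.320000, p=2.380149: f=2.232193 → p ← 2.380149 + 0.48·2.232193 = 3.451602
x=0.160000, p=3.451602: f=3.852532 → p ← 3.451602 + 0.48·3.852532 = 5.300817
p(0.64) ≈ 5.3008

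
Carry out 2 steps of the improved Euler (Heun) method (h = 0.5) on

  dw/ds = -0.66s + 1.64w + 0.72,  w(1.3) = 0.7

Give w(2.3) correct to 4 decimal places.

Heun: k1 = f(s_n, w_n); k2 = f(s_n + h, w_n + h·k1); w_{n+1} = w_n + (h/2)·(k1 + k2).
s=1.300000, w=0.700000:
  k1 = f(1.300000, 0.700000) = 1.010000
  k2 = f(1.800000, 1.205000) = 1.508200
  w ← 0.700000 + (0.5/2)·(1.010000 + 1.508200) = 1.329550
s=1.800000, w=1.329550:
  k1 = f(1.800000, 1.329550) = 1.712462
  k2 = f(2.300000, 2.185781) = 2.786681
  w ← 1.329550 + (0.5/2)·(1.712462 + 2.786681) = 2.454336
w(2.3) ≈ 2.4543

2.4543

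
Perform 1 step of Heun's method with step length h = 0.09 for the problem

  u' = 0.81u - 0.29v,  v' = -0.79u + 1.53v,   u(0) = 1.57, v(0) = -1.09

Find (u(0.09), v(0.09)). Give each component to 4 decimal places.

1.7215, -1.3748

Heun on (u,v): k1 = f(x_n, state_n); k2 = f(x_n + h, state_n + h·k1); state_{n+1} = state_n + (h/2)·(k1 + k2).
0.000000: (1.570000, -1.090000)
  k1 = (1.587800, -2.908000)
  predictor → (1.712902, -1.351720)
  k2 = (1.779449, -3.421324)
  → (1.721526, -1.374820)
(u(0.09), v(0.09)) ≈ (1.7215, -1.3748)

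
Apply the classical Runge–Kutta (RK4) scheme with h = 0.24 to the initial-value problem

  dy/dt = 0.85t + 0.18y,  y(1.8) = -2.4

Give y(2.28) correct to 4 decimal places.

-1.7487

RK4: k1 = f(t_n, y_n); k2 = f(t_n + h/2, y_n + (h/2)·k1); k3 = f(t_n + h/2, y_n + (h/2)·k2); k4 = f(t_n + h, y_n + h·k3); y_{n+1} = y_n + (h/6)·(k1 + 2k2 + 2k3 + k4).
t=1.800000, y=-2.400000:
  k1 = f(1.800000, -2.400000) = 1.098000
  k2 = f(1.920000, -2.268240) = 1.223717
  k3 = f(1.920000, -2.253154) = 1.226432
  k4 = f(2.040000, -2.105656) = 1.354982
  y ← -2.400000 + (0.24/6)·(k1 + 2k2 + 2k3 + k4) = -2.105869
t=2.040000, y=-2.105869:
  k1 = f(2.040000, -2.105869) = 1.354944
  k2 = f(2.160000, -1.943276) = 1.486210
  k3 = f(2.160000, -1.927524) = 1.489046
  k4 = f(2.280000, -1.748498) = 1.623270
  y ← -2.105869 + (0.24/6)·(k1 + 2k2 + 2k3 + k4) = -1.748720
y(2.28) ≈ -1.7487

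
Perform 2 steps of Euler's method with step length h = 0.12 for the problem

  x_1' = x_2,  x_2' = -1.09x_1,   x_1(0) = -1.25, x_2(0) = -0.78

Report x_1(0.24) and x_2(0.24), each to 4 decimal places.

-1.4176, -0.4408

Euler on (x_1,x_2): x_1_{n+1} = x_1_n + h·x_1', x_2_{n+1} = x_2_n + h·x_2'.
0.000000: (-1.250000, -0.780000); f=(-0.780000, 1.362500) → (-1.343600, -0.616500)
0.120000: (-1.343600, -0.616500); f=(-0.616500, 1.464524) → (-1.417580, -0.440757)
(x_1(0.24), x_2(0.24)) ≈ (-1.4176, -0.4408)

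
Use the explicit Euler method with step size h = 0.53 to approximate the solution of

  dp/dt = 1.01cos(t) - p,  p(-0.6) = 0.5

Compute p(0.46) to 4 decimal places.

Euler: p_{n+1} = p_n + h·f(t_n, p_n).
t=-0.600000, p=0.500000: f=0.333589 → p ← 0.500000 + 0.53·0.333589 = 0.676802
t=-0.070000, p=0.676802: f=0.330724 → p ← 0.676802 + 0.53·0.330724 = 0.852086
p(0.46) ≈ 0.8521

0.8521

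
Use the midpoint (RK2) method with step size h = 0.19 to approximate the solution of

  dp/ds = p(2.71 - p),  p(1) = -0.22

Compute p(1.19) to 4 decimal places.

-0.3798

Midpoint: k1 = f(s_n, p_n); k2 = f(s_n + h/2, p_n + (h/2)·k1); p_{n+1} = p_n + h·k2.
s=1.000000, p=-0.220000:
  k1 = f(1.000000, -0.220000) = -0.644600
  k2 = f(1.095000, -0.281237) = -0.841247
  p ← -0.220000 + 0.19·(-0.841247) = -0.379837
p(1.19) ≈ -0.3798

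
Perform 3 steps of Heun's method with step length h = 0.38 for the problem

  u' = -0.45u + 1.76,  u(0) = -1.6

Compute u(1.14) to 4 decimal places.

0.6022

Heun: k1 = f(s_n, u_n); k2 = f(s_n + h, u_n + h·k1); u_{n+1} = u_n + (h/2)·(k1 + k2).
s=0.000000, u=-1.600000:
  k1 = f(0.000000, -1.600000) = 2.480000
  k2 = f(0.380000, -0.657600) = 2.055920
  u ← -1.600000 + (0.38/2)·(2.480000 + 2.055920) = -0.738175
s=0.380000, u=-0.738175:
  k1 = f(0.380000, -0.738175) = 2.092179
  k2 = f(0.760000, 0.056853) = 1.734416
  u ← -0.738175 + (0.38/2)·(2.092179 + 1.734416) = -0.011122
s=0.760000, u=-0.011122:
  k1 = f(0.760000, -0.011122) = 1.765005
  k2 = f(1.140000, 0.659580) = 1.463189
  u ← -0.011122 + (0.38/2)·(1.765005 + 1.463189) = 0.602235
u(1.14) ≈ 0.6022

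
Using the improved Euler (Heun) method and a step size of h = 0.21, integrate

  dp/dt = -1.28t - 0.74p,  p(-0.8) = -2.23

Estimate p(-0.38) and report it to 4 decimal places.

-1.3728

Heun: k1 = f(t_n, p_n); k2 = f(t_n + h, p_n + h·k1); p_{n+1} = p_n + (h/2)·(k1 + k2).
t=-0.800000, p=-2.230000:
  k1 = f(-0.800000, -2.230000) = 2.674200
  k2 = f(-0.590000, -1.668418) = 1.989829
  p ← -2.230000 + (0.21/2)·(2.674200 + 1.989829) = -1.740277
t=-0.590000, p=-1.740277:
  k1 = f(-0.590000, -1.740277) = 2.043005
  k2 = f(-0.380000, -1.311246) = 1.456722
  p ← -1.740277 + (0.21/2)·(2.043005 + 1.456722) = -1.372806
p(-0.38) ≈ -1.3728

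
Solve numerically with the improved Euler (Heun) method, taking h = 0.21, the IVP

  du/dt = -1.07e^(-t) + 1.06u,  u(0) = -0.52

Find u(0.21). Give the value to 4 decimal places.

-0.8771

Heun: k1 = f(t_n, u_n); k2 = f(t_n + h, u_n + h·k1); u_{n+1} = u_n + (h/2)·(k1 + k2).
t=0.000000, u=-0.520000:
  k1 = f(0.000000, -0.520000) = -1.621200
  k2 = f(0.210000, -0.860452) = -1.779404
  u ← -0.520000 + (0.21/2)·(-1.621200 + (-1.779404)) = -0.877063
u(0.21) ≈ -0.8771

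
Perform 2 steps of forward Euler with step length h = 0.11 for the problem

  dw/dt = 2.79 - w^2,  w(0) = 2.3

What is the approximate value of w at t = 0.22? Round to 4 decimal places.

Euler: w_{n+1} = w_n + h·f(t_n, w_n).
t=0.000000, w=2.300000: f=-2.500000 → w ← 2.300000 + 0.11·(-2.500000) = 2.025000
t=0.110000, w=2.025000: f=-1.310625 → w ← 2.025000 + 0.11·(-1.310625) = 1.880831
w(0.22) ≈ 1.8808

1.8808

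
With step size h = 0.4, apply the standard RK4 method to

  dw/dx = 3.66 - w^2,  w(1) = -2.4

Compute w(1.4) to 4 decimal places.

RK4: k1 = f(x_n, w_n); k2 = f(x_n + h/2, w_n + (h/2)·k1); k3 = f(x_n + h/2, w_n + (h/2)·k2); k4 = f(x_n + h, w_n + h·k3); w_{n+1} = w_n + (h/6)·(k1 + 2k2 + 2k3 + k4).
x=1.000000, w=-2.400000:
  k1 = f(1.000000, -2.400000) = -2.100000
  k2 = f(1.200000, -2.820000) = -4.292400
  k3 = f(1.200000, -3.258480) = -6.957692
  k4 = f(1.400000, -5.183077) = -23.204285
  w ← -2.400000 + (0.4/6)·(k1 + 2k2 + 2k3 + k4) = -5.586965
w(1.4) ≈ -5.5870

-5.5870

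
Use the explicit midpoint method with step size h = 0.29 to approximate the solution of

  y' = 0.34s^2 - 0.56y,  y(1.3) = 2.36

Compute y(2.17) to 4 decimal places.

Midpoint: k1 = f(s_n, y_n); k2 = f(s_n + h/2, y_n + (h/2)·k1); y_{n+1} = y_n + h·k2.
s=1.300000, y=2.360000:
  k1 = f(1.300000, 2.360000) = -0.747000
  k2 = f(1.445000, 2.251685) = -0.551015
  y ← 2.360000 + 0.29·(-0.551015) = 2.200206
s=1.590000, y=2.200206:
  k1 = f(1.590000, 2.200206) = -0.372561
  k2 = f(1.735000, 2.146184) = -0.178387
  y ← 2.200206 + 0.29·(-0.178387) = 2.148473
s=1.880000, y=2.148473:
  k1 = f(1.880000, 2.148473) = -0.001449
  k2 = f(2.025000, 2.148263) = 0.191185
  y ← 2.148473 + 0.29·0.191185 = 2.203917
y(2.17) ≈ 2.2039

2.2039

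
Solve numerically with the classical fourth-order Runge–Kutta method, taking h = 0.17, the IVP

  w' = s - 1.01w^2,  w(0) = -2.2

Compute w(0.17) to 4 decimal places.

RK4: k1 = f(s_n, w_n); k2 = f(s_n + h/2, w_n + (h/2)·k1); k3 = f(s_n + h/2, w_n + (h/2)·k2); k4 = f(s_n + h, w_n + h·k3); w_{n+1} = w_n + (h/6)·(k1 + 2k2 + 2k3 + k4).
s=0.000000, w=-2.200000:
  k1 = f(0.000000, -2.200000) = -4.888400
  k2 = f(0.085000, -2.615514) = -6.824323
  k3 = f(0.085000, -2.780067) = -7.721063
  k4 = f(0.170000, -3.512581) = -12.291605
  w ← -2.200000 + (0.17/6)·(k1 + 2k2 + 2k3 + k4) = -3.511005
w(0.17) ≈ -3.5110

-3.5110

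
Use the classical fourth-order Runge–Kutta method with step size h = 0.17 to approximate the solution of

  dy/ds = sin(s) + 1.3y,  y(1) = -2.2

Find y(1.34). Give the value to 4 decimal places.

RK4: k1 = f(s_n, y_n); k2 = f(s_n + h/2, y_n + (h/2)·k1); k3 = f(s_n + h/2, y_n + (h/2)·k2); k4 = f(s_n + h, y_n + h·k3); y_{n+1} = y_n + (h/6)·(k1 + 2k2 + 2k3 + k4).
s=1.000000, y=-2.200000:
  k1 = f(1.000000, -2.200000) = -2.018529
  k2 = f(1.085000, -2.371575) = -2.198744
  k3 = f(1.085000, -2.386893) = -2.218658
  k4 = f(1.170000, -2.577172) = -2.429573
  y ← -2.200000 + (0.17/6)·(k1 + 2k2 + 2k3 + k4) = -2.576349
s=1.170000, y=-2.576349:
  k1 = f(1.170000, -2.576349) = -2.428503
  k2 = f(1.255000, -2.782772) = -2.667054
  k3 = f(1.255000, -2.803049) = -2.693414
  k4 = f(1.340000, -3.034229) = -2.971014
  y ← -2.576349 + (0.17/6)·(k1 + 2k2 + 2k3 + k4) = -3.033095
y(1.34) ≈ -3.0331

-3.0331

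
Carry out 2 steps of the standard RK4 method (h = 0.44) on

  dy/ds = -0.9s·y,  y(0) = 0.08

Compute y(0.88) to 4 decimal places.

RK4: k1 = f(s_n, y_n); k2 = f(s_n + h/2, y_n + (h/2)·k1); k3 = f(s_n + h/2, y_n + (h/2)·k2); k4 = f(s_n + h, y_n + h·k3); y_{n+1} = y_n + (h/6)·(k1 + 2k2 + 2k3 + k4).
s=0.000000, y=0.080000:
  k1 = f(0.000000, 0.080000) = 0.000000
  k2 = f(0.220000, 0.080000) = -0.015840
  k3 = f(0.220000, 0.076515) = -0.015150
  k4 = f(0.440000, 0.073334) = -0.029040
  y ← 0.080000 + (0.44/6)·(k1 + 2k2 + 2k3 + k4) = 0.073325
s=0.440000, y=0.073325:
  k1 = f(0.440000, 0.073325) = -0.029037
  k2 = f(0.660000, 0.066937) = -0.039761
  k3 = f(0.660000, 0.064578) = -0.038359
  k4 = f(0.880000, 0.056447) = -0.044706
  y ← 0.073325 + (0.44/6)·(k1 + 2k2 + 2k3 + k4) = 0.056460
y(0.88) ≈ 0.0565

0.0565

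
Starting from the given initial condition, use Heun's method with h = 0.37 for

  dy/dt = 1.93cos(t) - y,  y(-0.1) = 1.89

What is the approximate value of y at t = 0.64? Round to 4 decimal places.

1.8219

Heun: k1 = f(t_n, y_n); k2 = f(t_n + h, y_n + h·k1); y_{n+1} = y_n + (h/2)·(k1 + k2).
t=-0.100000, y=1.890000:
  k1 = f(-0.100000, 1.890000) = 0.030358
  k2 = f(0.270000, 1.901232) = -0.041155
  y ← 1.890000 + (0.37/2)·(0.030358 + (-0.041155)) = 1.888003
t=0.270000, y=1.888003:
  k1 = f(0.270000, 1.888003) = -0.027925
  k2 = f(0.640000, 1.877670) = -0.329626
  y ← 1.888003 + (0.37/2)·(-0.027925 + (-0.329626)) = 1.821856
y(0.64) ≈ 1.8219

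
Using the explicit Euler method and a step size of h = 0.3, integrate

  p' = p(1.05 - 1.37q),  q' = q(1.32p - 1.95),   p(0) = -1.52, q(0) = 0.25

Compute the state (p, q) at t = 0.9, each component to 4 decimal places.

-3.2180, -0.0082

Euler on (p,q): p_{n+1} = p_n + h·p', q_{n+1} = q_n + h·q'.
0.000000: (-1.520000, 0.250000); f=(-1.075400, -0.989100) → (-1.842620, -0.046730)
0.300000: (-1.842620, -0.046730); f=(-2.052716, 0.204783) → (-2.458435, 0.014705)
0.600000: (-2.458435, 0.014705); f=(-2.531830, -0.076394) → (-3.217984, -0.008213)
(p(0.9), q(0.9)) ≈ (-3.2180, -0.0082)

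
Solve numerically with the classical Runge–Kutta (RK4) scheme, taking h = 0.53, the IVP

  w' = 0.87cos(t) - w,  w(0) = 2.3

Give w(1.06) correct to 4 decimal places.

RK4: k1 = f(t_n, w_n); k2 = f(t_n + h/2, w_n + (h/2)·k1); k3 = f(t_n + h/2, w_n + (h/2)·k2); k4 = f(t_n + h, w_n + h·k3); w_{n+1} = w_n + (h/6)·(k1 + 2k2 + 2k3 + k4).
t=0.000000, w=2.300000:
  k1 = f(0.000000, 2.300000) = -1.430000
  k2 = f(0.265000, 1.921050) = -1.081420
  k3 = f(0.265000, 2.013424) = -1.173793
  k4 = f(0.530000, 1.677890) = -0.927247
  w ← 2.300000 + (0.53/6)·(k1 + 2k2 + 2k3 + k4) = 1.693356
t=0.530000, w=1.693356:
  k1 = f(0.530000, 1.693356) = -0.942713
  k2 = f(0.795000, 1.443536) = -0.834289
  k3 = f(0.795000, 1.472269) = -0.863021
  k4 = f(1.060000, 1.235954) = -0.810636
  w ← 1.693356 + (0.53/6)·(k1 + 2k2 + 2k3 + k4) = 1.238618
w(1.06) ≈ 1.2386

1.2386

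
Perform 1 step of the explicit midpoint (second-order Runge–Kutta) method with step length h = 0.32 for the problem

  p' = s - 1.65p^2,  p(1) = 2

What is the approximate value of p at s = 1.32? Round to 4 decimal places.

Midpoint: k1 = f(s_n, p_n); k2 = f(s_n + h/2, p_n + (h/2)·k1); p_{n+1} = p_n + h·k2.
s=1.000000, p=2.000000:
  k1 = f(1.000000, 2.000000) = -5.600000
  k2 = f(1.160000, 1.104000) = -0.851046
  p ← 2.000000 + 0.32·(-0.851046) = 1.727665
p(1.32) ≈ 1.7277

1.7277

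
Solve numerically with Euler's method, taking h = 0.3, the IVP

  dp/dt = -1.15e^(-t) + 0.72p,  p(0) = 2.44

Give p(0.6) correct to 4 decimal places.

2.9328

Euler: p_{n+1} = p_n + h·f(t_n, p_n).
t=0.000000, p=2.440000: f=0.606800 → p ← 2.440000 + 0.3·0.606800 = 2.622040
t=0.300000, p=2.622040: f=1.035928 → p ← 2.622040 + 0.3·1.035928 = 2.932818
p(0.6) ≈ 2.9328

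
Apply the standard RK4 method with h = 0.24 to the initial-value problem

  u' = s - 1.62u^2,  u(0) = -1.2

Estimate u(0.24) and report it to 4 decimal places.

RK4: k1 = f(s_n, u_n); k2 = f(s_n + h/2, u_n + (h/2)·k1); k3 = f(s_n + h/2, u_n + (h/2)·k2); k4 = f(s_n + h, u_n + h·k3); u_{n+1} = u_n + (h/6)·(k1 + 2k2 + 2k3 + k4).
s=0.000000, u=-1.200000:
  k1 = f(0.000000, -1.200000) = -2.332800
  k2 = f(0.120000, -1.479936) = -3.428141
  k3 = f(0.120000, -1.611377) = -4.086388
  k4 = f(0.240000, -2.180733) = -7.464067
  u ← -1.200000 + (0.24/6)·(k1 + 2k2 + 2k3 + k4) = -2.193037
u(0.24) ≈ -2.1930

-2.1930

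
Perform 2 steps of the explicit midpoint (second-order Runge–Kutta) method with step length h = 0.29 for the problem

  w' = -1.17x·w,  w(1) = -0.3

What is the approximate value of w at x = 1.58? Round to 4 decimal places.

-0.1259

Midpoint: k1 = f(x_n, w_n); k2 = f(x_n + h/2, w_n + (h/2)·k1); w_{n+1} = w_n + h·k2.
x=1.000000, w=-0.300000:
  k1 = f(1.000000, -0.300000) = 0.351000
  k2 = f(1.145000, -0.249105) = 0.333714
  w ← -0.300000 + 0.29·0.333714 = -0.203223
x=1.290000, w=-0.203223:
  k1 = f(1.290000, -0.203223) = 0.306725
  k2 = f(1.435000, -0.158748) = 0.266530
  w ← -0.203223 + 0.29·0.266530 = -0.125929
w(1.58) ≈ -0.1259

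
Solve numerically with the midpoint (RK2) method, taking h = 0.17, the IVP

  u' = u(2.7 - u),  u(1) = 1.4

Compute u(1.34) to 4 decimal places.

1.9705

Midpoint: k1 = f(x_n, u_n); k2 = f(x_n + h/2, u_n + (h/2)·k1); u_{n+1} = u_n + h·k2.
x=1.000000, u=1.400000:
  k1 = f(1.000000, 1.400000) = 1.820000
  k2 = f(1.085000, 1.554700) = 1.780598
  u ← 1.400000 + 0.17·1.780598 = 1.702702
x=1.170000, u=1.702702:
  k1 = f(1.170000, 1.702702) = 1.698102
  k2 = f(1.255000, 1.847040) = 1.575451
  u ← 1.702702 + 0.17·1.575451 = 1.970528
u(1.34) ≈ 1.9705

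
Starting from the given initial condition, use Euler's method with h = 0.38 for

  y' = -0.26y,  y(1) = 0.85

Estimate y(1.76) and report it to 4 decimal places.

0.6903

Euler: y_{n+1} = y_n + h·f(x_n, y_n).
x=1.000000, y=0.850000: f=-0.221000 → y ← 0.850000 + 0.38·(-0.221000) = 0.766020
x=1.380000, y=0.766020: f=-0.199165 → y ← 0.766020 + 0.38·(-0.199165) = 0.690337
y(1.76) ≈ 0.6903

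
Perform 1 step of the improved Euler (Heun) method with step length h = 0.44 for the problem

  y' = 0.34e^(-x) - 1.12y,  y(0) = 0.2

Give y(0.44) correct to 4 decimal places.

Heun: k1 = f(x_n, y_n); k2 = f(x_n + h, y_n + h·k1); y_{n+1} = y_n + (h/2)·(k1 + k2).
x=0.000000, y=0.200000:
  k1 = f(0.000000, 0.200000) = 0.116000
  k2 = f(0.440000, 0.251040) = -0.062192
  y ← 0.200000 + (0.44/2)·(0.116000 + (-0.062192)) = 0.211838
y(0.44) ≈ 0.2118

0.2118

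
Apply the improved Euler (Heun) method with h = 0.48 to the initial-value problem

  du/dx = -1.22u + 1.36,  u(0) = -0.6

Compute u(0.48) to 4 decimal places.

Heun: k1 = f(x_n, u_n); k2 = f(x_n + h, u_n + h·k1); u_{n+1} = u_n + (h/2)·(k1 + k2).
x=0.000000, u=-0.600000:
  k1 = f(0.000000, -0.600000) = 2.092000
  k2 = f(0.480000, 0.404160) = 0.866925
  u ← -0.600000 + (0.48/2)·(2.092000 + 0.866925) = 0.110142
u(0.48) ≈ 0.1101

0.1101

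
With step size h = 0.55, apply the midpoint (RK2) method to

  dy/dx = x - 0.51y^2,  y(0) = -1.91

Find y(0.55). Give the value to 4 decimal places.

-3.4037

Midpoint: k1 = f(x_n, y_n); k2 = f(x_n + h/2, y_n + (h/2)·k1); y_{n+1} = y_n + h·k2.
x=0.000000, y=-1.910000:
  k1 = f(0.000000, -1.910000) = -1.860531
  k2 = f(0.275000, -2.421646) = -2.715828
  y ← -1.910000 + 0.55·(-2.715828) = -3.403706
y(0.55) ≈ -3.4037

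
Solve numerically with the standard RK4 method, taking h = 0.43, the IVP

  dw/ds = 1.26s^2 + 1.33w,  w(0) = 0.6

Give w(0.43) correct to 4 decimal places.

RK4: k1 = f(s_n, w_n); k2 = f(s_n + h/2, w_n + (h/2)·k1); k3 = f(s_n + h/2, w_n + (h/2)·k2); k4 = f(s_n + h, w_n + h·k3); w_{n+1} = w_n + (h/6)·(k1 + 2k2 + 2k3 + k4).
s=0.000000, w=0.600000:
  k1 = f(0.000000, 0.600000) = 0.798000
  k2 = f(0.215000, 0.771570) = 1.084432
  k3 = f(0.215000, 0.833153) = 1.166337
  k4 = f(0.430000, 1.101525) = 1.698002
  w ← 0.600000 + (0.43/6)·(k1 + 2k2 + 2k3 + k4) = 1.101490
w(0.43) ≈ 1.1015

1.1015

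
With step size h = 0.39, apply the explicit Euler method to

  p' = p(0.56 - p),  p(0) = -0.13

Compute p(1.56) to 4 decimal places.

-0.3650

Euler: p_{n+1} = p_n + h·f(x_n, p_n).
x=0.000000, p=-0.130000: f=-0.089700 → p ← -0.130000 + 0.39·(-0.089700) = -0.164983
x=0.390000, p=-0.164983: f=-0.119610 → p ← -0.164983 + 0.39·(-0.119610) = -0.211631
x=0.780000, p=-0.211631: f=-0.163301 → p ← -0.211631 + 0.39·(-0.163301) = -0.275318
x=1.170000, p=-0.275318: f=-0.229978 → p ← -0.275318 + 0.39·(-0.229978) = -0.365010
p(1.56) ≈ -0.3650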